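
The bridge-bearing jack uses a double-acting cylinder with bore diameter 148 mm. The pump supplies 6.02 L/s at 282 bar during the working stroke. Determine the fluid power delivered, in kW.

Hydraulic power = P × Q

W ≈ 170 kW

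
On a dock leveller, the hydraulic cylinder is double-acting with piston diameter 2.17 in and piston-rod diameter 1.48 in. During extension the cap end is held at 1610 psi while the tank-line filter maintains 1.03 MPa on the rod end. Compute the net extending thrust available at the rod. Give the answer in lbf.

Cap-side area A_cap = π/4 × (2.17 in)² = 3.698 in^2
Rod-side annular area A_ann = π/4 × (2.17² − 1.48²) = 1.978 in^2
Net thrust = P_cap·A_cap − P_rod·A_ann = 5954 lbf − 295.5 lbf

F ≈ 5660 lbf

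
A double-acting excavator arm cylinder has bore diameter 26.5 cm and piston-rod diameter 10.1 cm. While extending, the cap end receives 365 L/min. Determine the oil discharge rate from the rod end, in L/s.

Cap-side area A_cap = π/4 × (26.5 cm)² = 551.5 cm^2
Rod-side annular area A_ann = π/4 × (26.5² − 10.1²) = 471.4 cm^2
Piston speed v = Q_in/A_cap; rod-end outflow Q_out = v × A_ann = Q_in × A_ann/A_cap.

Q_out ≈ 5.20 L/s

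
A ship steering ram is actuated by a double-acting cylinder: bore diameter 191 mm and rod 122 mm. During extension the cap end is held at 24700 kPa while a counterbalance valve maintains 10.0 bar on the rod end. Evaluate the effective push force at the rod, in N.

Cap-side area A_cap = π/4 × (191 mm)² = 28650 mm^2
Rod-side annular area A_ann = π/4 × (191² − 122²) = 16960 mm^2
Net thrust = P_cap·A_cap − P_rod·A_ann = 7.077e5 N − 16960 N

F ≈ 6.91e5 N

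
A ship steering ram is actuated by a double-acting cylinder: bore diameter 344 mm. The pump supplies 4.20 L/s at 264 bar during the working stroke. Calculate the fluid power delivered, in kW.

Hydraulic power = P × Q

W ≈ 111 kW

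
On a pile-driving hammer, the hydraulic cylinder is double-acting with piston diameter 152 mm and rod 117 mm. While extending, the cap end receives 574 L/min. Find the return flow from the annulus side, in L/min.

Q_out ≈ 234 L/min

Cap-side area A_cap = π/4 × (152 mm)² = 18150 mm^2
Rod-side annular area A_ann = π/4 × (152² − 117²) = 7395 mm^2
Piston speed v = Q_in/A_cap; rod-end outflow Q_out = v × A_ann = Q_in × A_ann/A_cap.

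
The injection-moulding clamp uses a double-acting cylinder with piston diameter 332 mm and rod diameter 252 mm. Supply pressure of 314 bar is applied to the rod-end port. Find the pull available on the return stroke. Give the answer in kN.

F ≈ 1150 kN

Rod-side annular area A_ann = π/4 × (332² − 252²) = 36690 mm^2
On retraction the pressure acts on the annular area (bore minus rod).
F = P × A_ann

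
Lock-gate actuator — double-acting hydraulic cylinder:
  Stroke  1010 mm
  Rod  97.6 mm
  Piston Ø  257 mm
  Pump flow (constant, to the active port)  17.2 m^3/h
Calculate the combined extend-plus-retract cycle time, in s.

Cap-side area A_cap = π/4 × (257 mm)² = 51870 mm^2
Rod-side annular area A_ann = π/4 × (257² − 97.6²) = 44390 mm^2
t_ext = A_cap·L/Q = 10.97 s
t_ret = A_ann·L/Q = 9.385 s
t_cycle = t_ext + t_ret

t ≈ 20.4 s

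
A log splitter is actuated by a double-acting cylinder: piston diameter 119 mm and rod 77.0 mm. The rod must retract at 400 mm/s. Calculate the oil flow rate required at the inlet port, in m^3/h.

Q ≈ 9.31 m^3/h

Rod-side annular area A_ann = π/4 × (119² − 77.0²) = 6465 mm^2
Q = A × v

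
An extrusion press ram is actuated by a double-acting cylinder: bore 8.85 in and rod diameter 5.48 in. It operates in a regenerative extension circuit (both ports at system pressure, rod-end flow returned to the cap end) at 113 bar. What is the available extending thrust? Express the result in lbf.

F ≈ 38700 lbf

With equal pressure on both faces, forces on the annular region cancel; the net push is pressure × rod cross-section.
Rod cross-section A_rod = π/4 × (5.48 in)² = 23.59 in^2
F = P × A_rod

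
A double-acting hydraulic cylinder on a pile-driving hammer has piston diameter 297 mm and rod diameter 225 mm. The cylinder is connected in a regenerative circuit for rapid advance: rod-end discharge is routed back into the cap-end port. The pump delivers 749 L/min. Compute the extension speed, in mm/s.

In regeneration the rod-end outflow joins the pump flow into the cap end, so the net volume the pump must supply per unit advance equals the rod cross-section area.
Rod cross-section A_rod = π/4 × (225 mm)² = 39760 mm^2
v = Q_pump / A_rod

v ≈ 314 mm/s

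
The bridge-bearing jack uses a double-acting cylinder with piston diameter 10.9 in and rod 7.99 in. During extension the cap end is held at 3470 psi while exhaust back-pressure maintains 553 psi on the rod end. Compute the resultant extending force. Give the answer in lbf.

Cap-side area A_cap = π/4 × (10.9 in)² = 93.31 in^2
Rod-side annular area A_ann = π/4 × (10.9² − 7.99²) = 43.17 in^2
Net thrust = P_cap·A_cap − P_rod·A_ann = 3.238e5 lbf − 23870 lbf

F ≈ 3.00e5 lbf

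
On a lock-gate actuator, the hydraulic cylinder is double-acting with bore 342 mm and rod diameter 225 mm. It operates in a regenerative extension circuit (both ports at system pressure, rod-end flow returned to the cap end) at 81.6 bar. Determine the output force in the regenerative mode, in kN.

With equal pressure on both faces, forces on the annular region cancel; the net push is pressure × rod cross-section.
Rod cross-section A_rod = π/4 × (225 mm)² = 39760 mm^2
F = P × A_rod

F ≈ 324 kN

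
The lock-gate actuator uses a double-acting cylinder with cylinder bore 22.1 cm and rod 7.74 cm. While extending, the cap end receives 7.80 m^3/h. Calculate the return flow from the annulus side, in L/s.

Q_out ≈ 1.90 L/s

Cap-side area A_cap = π/4 × (22.1 cm)² = 383.6 cm^2
Rod-side annular area A_ann = π/4 × (22.1² − 7.74²) = 336.5 cm^2
Piston speed v = Q_in/A_cap; rod-end outflow Q_out = v × A_ann = Q_in × A_ann/A_cap.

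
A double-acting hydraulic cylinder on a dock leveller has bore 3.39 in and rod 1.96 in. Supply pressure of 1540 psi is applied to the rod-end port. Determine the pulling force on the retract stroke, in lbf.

F ≈ 9250 lbf

Rod-side annular area A_ann = π/4 × (3.39² − 1.96²) = 6.009 in^2
On retraction the pressure acts on the annular area (bore minus rod).
F = P × A_ann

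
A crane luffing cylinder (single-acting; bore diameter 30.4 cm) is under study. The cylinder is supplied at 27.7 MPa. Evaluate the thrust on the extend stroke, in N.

Cap-side area A_cap = π/4 × (30.4 cm)² = 725.8 cm^2
F = P × A_cap = 27.7 MPa × A_cap

F ≈ 2.01e6 N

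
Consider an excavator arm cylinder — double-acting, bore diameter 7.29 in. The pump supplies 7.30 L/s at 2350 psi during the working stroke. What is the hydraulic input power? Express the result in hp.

W ≈ 159 hp

Hydraulic power = P × Q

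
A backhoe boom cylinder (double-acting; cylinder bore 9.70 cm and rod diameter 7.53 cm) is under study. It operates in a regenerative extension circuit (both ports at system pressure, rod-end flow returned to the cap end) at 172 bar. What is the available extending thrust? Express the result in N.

With equal pressure on both faces, forces on the annular region cancel; the net push is pressure × rod cross-section.
Rod cross-section A_rod = π/4 × (7.53 cm)² = 44.53 cm^2
F = P × A_rod

F ≈ 76600 N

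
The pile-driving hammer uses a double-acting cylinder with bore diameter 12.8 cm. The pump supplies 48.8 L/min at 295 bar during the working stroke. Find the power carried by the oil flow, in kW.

Hydraulic power = P × Q

W ≈ 24.0 kW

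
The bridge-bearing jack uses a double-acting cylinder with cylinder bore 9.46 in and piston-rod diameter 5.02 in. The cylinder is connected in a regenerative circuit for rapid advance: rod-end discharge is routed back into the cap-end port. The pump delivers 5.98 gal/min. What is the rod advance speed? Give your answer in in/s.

v ≈ 1.16 in/s

In regeneration the rod-end outflow joins the pump flow into the cap end, so the net volume the pump must supply per unit advance equals the rod cross-section area.
Rod cross-section A_rod = π/4 × (5.02 in)² = 19.79 in^2
v = Q_pump / A_rod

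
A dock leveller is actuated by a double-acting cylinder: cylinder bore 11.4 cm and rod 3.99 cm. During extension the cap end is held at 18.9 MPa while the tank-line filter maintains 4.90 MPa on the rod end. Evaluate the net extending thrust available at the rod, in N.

F ≈ 1.49e5 N

Cap-side area A_cap = π/4 × (11.4 cm)² = 102.1 cm^2
Rod-side annular area A_ann = π/4 × (11.4² − 3.99²) = 89.57 cm^2
Net thrust = P_cap·A_cap − P_rod·A_ann = 1.929e5 N − 43890 N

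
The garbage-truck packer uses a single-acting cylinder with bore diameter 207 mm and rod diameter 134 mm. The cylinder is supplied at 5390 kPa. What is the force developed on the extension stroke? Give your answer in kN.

Cap-side area A_cap = π/4 × (207 mm)² = 33650 mm^2
F = P × A_cap = 5390 kPa × A_cap

F ≈ 181 kN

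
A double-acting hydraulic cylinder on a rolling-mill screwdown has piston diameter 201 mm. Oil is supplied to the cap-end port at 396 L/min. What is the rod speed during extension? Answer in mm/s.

v ≈ 208 mm/s

Cap-side area A_cap = π/4 × (201 mm)² = 31730 mm^2
v = Q / A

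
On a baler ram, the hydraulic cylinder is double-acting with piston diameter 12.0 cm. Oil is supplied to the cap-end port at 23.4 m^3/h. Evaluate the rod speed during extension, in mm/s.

Cap-side area A_cap = π/4 × (12.0 cm)² = 113.1 cm^2
v = Q / A

v ≈ 575 mm/s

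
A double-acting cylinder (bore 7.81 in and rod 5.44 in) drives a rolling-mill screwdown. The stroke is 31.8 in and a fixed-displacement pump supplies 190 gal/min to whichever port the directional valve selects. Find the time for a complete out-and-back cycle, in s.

t ≈ 3.15 s

Cap-side area A_cap = π/4 × (7.81 in)² = 47.91 in^2
Rod-side annular area A_ann = π/4 × (7.81² − 5.44²) = 24.66 in^2
t_ext = A_cap·L/Q = 2.083 s
t_ret = A_ann·L/Q = 1.072 s
t_cycle = t_ext + t_ret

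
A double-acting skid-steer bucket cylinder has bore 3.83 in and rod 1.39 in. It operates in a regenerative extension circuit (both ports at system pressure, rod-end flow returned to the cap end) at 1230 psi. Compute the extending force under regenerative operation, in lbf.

F ≈ 1870 lbf

With equal pressure on both faces, forces on the annular region cancel; the net push is pressure × rod cross-section.
Rod cross-section A_rod = π/4 × (1.39 in)² = 1.517 in^2
F = P × A_rod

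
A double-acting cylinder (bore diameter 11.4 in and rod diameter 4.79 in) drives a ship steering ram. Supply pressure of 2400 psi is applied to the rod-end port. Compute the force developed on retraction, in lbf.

F ≈ 2.02e5 lbf

Rod-side annular area A_ann = π/4 × (11.4² − 4.79²) = 84.05 in^2
On retraction the pressure acts on the annular area (bore minus rod).
F = P × A_ann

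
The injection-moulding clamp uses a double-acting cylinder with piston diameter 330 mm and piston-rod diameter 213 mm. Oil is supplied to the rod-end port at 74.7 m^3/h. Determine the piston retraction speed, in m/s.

v ≈ 0.416 m/s

Rod-side annular area A_ann = π/4 × (330² − 213²) = 49900 mm^2
Flow into the rod-end port fills the annular volume.
v = Q / A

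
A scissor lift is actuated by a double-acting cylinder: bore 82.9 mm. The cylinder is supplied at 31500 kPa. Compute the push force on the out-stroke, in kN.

Cap-side area A_cap = π/4 × (82.9 mm)² = 5398 mm^2
F = P × A_cap = 31500 kPa × A_cap

F ≈ 170 kN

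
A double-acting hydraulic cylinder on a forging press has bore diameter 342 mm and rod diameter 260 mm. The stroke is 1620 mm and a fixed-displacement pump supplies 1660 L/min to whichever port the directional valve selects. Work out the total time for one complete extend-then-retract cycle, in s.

t ≈ 7.65 s

Cap-side area A_cap = π/4 × (342 mm)² = 91860 mm^2
Rod-side annular area A_ann = π/4 × (342² − 260²) = 38770 mm^2
t_ext = A_cap·L/Q = 5.379 s
t_ret = A_ann·L/Q = 2.270 s
t_cycle = t_ext + t_ret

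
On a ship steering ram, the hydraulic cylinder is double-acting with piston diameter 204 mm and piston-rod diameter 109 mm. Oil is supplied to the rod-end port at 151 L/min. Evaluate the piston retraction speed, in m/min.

v ≈ 6.47 m/min

Rod-side annular area A_ann = π/4 × (204² − 109²) = 23350 mm^2
Flow into the rod-end port fills the annular volume.
v = Q / A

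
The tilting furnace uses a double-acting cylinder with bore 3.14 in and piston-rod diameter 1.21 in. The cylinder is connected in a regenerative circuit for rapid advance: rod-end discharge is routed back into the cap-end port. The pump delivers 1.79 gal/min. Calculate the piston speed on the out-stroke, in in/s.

v ≈ 5.99 in/s

In regeneration the rod-end outflow joins the pump flow into the cap end, so the net volume the pump must supply per unit advance equals the rod cross-section area.
Rod cross-section A_rod = π/4 × (1.21 in)² = 1.150 in^2
v = Q_pump / A_rod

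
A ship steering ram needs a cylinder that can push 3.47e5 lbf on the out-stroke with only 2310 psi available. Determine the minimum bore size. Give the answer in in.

Extension force acts on the full piston face: F = P × (π/4)D².
D = √(4F / (πP)) = √(4 × 3.47e5 lbf / (π × 2310 psi))

D ≈ 13.8 in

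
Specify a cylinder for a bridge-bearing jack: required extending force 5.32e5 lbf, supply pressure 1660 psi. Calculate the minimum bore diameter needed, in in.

D ≈ 20.2 in

Extension force acts on the full piston face: F = P × (π/4)D².
D = √(4F / (πP)) = √(4 × 5.32e5 lbf / (π × 1660 psi))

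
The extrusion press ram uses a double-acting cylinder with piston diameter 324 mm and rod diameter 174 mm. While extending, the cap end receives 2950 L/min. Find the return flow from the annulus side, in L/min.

Cap-side area A_cap = π/4 × (324 mm)² = 82450 mm^2
Rod-side annular area A_ann = π/4 × (324² − 174²) = 58670 mm^2
Piston speed v = Q_in/A_cap; rod-end outflow Q_out = v × A_ann = Q_in × A_ann/A_cap.

Q_out ≈ 2100 L/min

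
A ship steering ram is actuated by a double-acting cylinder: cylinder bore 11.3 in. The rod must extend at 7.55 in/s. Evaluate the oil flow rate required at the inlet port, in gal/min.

Q ≈ 197 gal/min

Cap-side area A_cap = π/4 × (11.3 in)² = 100.3 in^2
Q = A × v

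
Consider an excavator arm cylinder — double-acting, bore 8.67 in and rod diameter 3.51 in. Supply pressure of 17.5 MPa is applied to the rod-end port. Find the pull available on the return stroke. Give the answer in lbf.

F ≈ 1.25e5 lbf

Rod-side annular area A_ann = π/4 × (8.67² − 3.51²) = 49.36 in^2
On retraction the pressure acts on the annular area (bore minus rod).
F = P × A_ann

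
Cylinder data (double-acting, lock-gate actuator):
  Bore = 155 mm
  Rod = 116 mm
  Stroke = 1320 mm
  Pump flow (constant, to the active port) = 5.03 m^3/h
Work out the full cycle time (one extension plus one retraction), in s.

t ≈ 25.7 s

Cap-side area A_cap = π/4 × (155 mm)² = 18870 mm^2
Rod-side annular area A_ann = π/4 × (155² − 116²) = 8301 mm^2
t_ext = A_cap·L/Q = 17.83 s
t_ret = A_ann·L/Q = 7.842 s
t_cycle = t_ext + t_ret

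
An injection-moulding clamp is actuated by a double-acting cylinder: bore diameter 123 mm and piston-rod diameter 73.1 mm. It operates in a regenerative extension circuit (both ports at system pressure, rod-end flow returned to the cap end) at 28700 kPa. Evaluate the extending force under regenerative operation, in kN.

With equal pressure on both faces, forces on the annular region cancel; the net push is pressure × rod cross-section.
Rod cross-section A_rod = π/4 × (73.1 mm)² = 4197 mm^2
F = P × A_rod

F ≈ 120 kN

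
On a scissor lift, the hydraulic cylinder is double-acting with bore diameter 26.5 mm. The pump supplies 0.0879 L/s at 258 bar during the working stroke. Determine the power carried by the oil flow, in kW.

W ≈ 2.27 kW

Hydraulic power = P × Q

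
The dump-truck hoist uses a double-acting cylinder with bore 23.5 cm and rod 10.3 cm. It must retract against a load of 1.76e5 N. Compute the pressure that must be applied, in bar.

P ≈ 50.2 bar

Rod-side annular area A_ann = π/4 × (23.5² − 10.3²) = 350.4 cm^2
Retraction: pressure acts on the annular area.
P = F / A = 1.76e5 N / A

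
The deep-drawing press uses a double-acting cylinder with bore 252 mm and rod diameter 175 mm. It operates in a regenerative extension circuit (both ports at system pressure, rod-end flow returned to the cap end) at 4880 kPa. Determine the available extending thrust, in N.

F ≈ 1.17e5 N

With equal pressure on both faces, forces on the annular region cancel; the net push is pressure × rod cross-section.
Rod cross-section A_rod = π/4 × (175 mm)² = 24050 mm^2
F = P × A_rod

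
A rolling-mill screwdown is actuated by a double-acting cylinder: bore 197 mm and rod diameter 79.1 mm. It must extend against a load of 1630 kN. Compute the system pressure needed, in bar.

P ≈ 535 bar

Cap-side area A_cap = π/4 × (197 mm)² = 30480 mm^2
P = F / A = 1630 kN / A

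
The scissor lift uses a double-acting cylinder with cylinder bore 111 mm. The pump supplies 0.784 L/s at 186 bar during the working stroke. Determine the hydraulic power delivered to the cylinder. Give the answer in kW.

W ≈ 14.6 kW

Hydraulic power = P × Q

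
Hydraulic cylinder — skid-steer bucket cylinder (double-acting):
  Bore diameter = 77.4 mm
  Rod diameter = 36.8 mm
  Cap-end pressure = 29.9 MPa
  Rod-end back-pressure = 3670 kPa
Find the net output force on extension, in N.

Cap-side area A_cap = π/4 × (77.4 mm)² = 4705 mm^2
Rod-side annular area A_ann = π/4 × (77.4² − 36.8²) = 3642 mm^2
Net thrust = P_cap·A_cap − P_rod·A_ann = 1.407e5 N − 13360 N

F ≈ 1.27e5 N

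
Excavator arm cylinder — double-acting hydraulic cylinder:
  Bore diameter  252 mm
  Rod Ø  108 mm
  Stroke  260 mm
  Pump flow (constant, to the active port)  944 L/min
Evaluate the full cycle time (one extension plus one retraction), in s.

Cap-side area A_cap = π/4 × (252 mm)² = 49880 mm^2
Rod-side annular area A_ann = π/4 × (252² − 108²) = 40720 mm^2
t_ext = A_cap·L/Q = 0.8242 s
t_ret = A_ann·L/Q = 0.6728 s
t_cycle = t_ext + t_ret

t ≈ 1.50 s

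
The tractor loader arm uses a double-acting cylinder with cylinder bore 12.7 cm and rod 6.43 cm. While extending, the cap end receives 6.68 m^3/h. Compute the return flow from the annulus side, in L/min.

Q_out ≈ 82.8 L/min

Cap-side area A_cap = π/4 × (12.7 cm)² = 126.7 cm^2
Rod-side annular area A_ann = π/4 × (12.7² − 6.43²) = 94.20 cm^2
Piston speed v = Q_in/A_cap; rod-end outflow Q_out = v × A_ann = Q_in × A_ann/A_cap.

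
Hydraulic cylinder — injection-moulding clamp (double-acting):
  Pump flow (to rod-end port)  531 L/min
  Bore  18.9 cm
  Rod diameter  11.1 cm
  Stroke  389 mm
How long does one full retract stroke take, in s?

Rod-side annular area A_ann = π/4 × (18.9² − 11.1²) = 183.8 cm^2
Swept volume V = A × L; t = V / Q = A·L / Q

t ≈ 0.808 s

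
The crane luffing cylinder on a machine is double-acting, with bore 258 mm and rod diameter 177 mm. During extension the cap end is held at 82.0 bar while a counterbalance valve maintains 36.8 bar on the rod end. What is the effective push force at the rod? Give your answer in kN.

F ≈ 327 kN

Cap-side area A_cap = π/4 × (258 mm)² = 52280 mm^2
Rod-side annular area A_ann = π/4 × (258² − 177²) = 27670 mm^2
Net thrust = P_cap·A_cap − P_rod·A_ann = 428.7 kN − 101.8 kN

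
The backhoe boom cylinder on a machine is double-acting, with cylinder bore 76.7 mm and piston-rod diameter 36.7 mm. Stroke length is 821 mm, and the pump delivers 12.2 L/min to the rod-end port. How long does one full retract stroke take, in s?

t ≈ 14.4 s

Rod-side annular area A_ann = π/4 × (76.7² − 36.7²) = 3563 mm^2
Swept volume V = A × L; t = V / Q = A·L / Q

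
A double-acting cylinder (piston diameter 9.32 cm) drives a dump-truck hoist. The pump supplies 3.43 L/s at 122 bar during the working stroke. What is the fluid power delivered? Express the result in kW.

W ≈ 41.8 kW

Hydraulic power = P × Q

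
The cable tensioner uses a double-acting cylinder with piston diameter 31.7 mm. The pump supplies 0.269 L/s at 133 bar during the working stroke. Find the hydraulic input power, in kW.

Hydraulic power = P × Q

W ≈ 3.58 kW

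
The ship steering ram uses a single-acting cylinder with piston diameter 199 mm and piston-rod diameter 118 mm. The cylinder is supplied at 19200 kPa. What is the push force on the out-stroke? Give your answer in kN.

Cap-side area A_cap = π/4 × (199 mm)² = 31100 mm^2
F = P × A_cap = 19200 kPa × A_cap

F ≈ 597 kN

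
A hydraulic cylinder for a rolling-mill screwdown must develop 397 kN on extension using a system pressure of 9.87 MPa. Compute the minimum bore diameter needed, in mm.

Extension force acts on the full piston face: F = P × (π/4)D².
D = √(4F / (πP)) = √(4 × 397 kN / (π × 9.87 MPa))

D ≈ 226 mm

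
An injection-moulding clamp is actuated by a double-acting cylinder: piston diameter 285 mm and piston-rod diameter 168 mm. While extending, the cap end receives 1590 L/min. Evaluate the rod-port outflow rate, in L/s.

Q_out ≈ 17.3 L/s

Cap-side area A_cap = π/4 × (285 mm)² = 63790 mm^2
Rod-side annular area A_ann = π/4 × (285² − 168²) = 41630 mm^2
Piston speed v = Q_in/A_cap; rod-end outflow Q_out = v × A_ann = Q_in × A_ann/A_cap.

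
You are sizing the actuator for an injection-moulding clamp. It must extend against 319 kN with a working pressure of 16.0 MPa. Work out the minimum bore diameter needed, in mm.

D ≈ 159 mm

Extension force acts on the full piston face: F = P × (π/4)D².
D = √(4F / (πP)) = √(4 × 319 kN / (π × 16.0 MPa))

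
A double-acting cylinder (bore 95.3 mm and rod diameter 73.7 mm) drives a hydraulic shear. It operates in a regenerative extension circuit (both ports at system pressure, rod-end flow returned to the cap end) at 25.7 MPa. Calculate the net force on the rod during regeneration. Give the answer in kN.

With equal pressure on both faces, forces on the annular region cancel; the net push is pressure × rod cross-section.
Rod cross-section A_rod = π/4 × (73.7 mm)² = 4266 mm^2
F = P × A_rod

F ≈ 110 kN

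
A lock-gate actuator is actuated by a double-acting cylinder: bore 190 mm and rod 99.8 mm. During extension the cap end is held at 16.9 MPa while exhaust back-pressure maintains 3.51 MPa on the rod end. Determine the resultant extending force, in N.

Cap-side area A_cap = π/4 × (190 mm)² = 28350 mm^2
Rod-side annular area A_ann = π/4 × (190² − 99.8²) = 20530 mm^2
Net thrust = P_cap·A_cap − P_rod·A_ann = 4.792e5 N − 72060 N

F ≈ 4.07e5 N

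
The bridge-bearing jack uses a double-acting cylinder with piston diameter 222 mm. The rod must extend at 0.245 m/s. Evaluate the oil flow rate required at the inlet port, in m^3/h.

Q ≈ 34.1 m^3/h

Cap-side area A_cap = π/4 × (222 mm)² = 38710 mm^2
Q = A × v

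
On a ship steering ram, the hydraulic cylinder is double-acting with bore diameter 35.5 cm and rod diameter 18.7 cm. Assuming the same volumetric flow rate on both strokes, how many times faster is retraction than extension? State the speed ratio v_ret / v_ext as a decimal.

v_ret/v_ext ≈ 1.38

Cap-side area A_cap = π/4 × (35.5 cm)² = 989.8 cm^2
Rod-side annular area A_ann = π/4 × (35.5² − 18.7²) = 715.2 cm^2
For equal Q, v ∝ 1/A, so v_ret/v_ext = A_cap/A_ann.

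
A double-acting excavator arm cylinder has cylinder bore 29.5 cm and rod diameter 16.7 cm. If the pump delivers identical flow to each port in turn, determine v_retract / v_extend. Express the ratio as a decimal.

Cap-side area A_cap = π/4 × (29.5 cm)² = 683.5 cm^2
Rod-side annular area A_ann = π/4 × (29.5² − 16.7²) = 464.5 cm^2
For equal Q, v ∝ 1/A, so v_ret/v_ext = A_cap/A_ann.

v_ret/v_ext ≈ 1.47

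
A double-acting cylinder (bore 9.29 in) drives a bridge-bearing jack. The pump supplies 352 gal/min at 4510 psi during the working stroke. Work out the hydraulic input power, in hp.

Hydraulic power = P × Q

W ≈ 926 hp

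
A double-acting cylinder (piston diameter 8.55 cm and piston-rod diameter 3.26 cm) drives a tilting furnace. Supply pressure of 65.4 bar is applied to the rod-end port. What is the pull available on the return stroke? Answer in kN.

Rod-side annular area A_ann = π/4 × (8.55² − 3.26²) = 49.07 cm^2
On retraction the pressure acts on the annular area (bore minus rod).
F = P × A_ann

F ≈ 32.1 kN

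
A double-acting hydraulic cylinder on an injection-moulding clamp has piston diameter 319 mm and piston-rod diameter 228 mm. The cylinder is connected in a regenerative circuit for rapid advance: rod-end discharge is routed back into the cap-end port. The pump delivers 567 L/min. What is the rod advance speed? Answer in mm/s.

In regeneration the rod-end outflow joins the pump flow into the cap end, so the net volume the pump must supply per unit advance equals the rod cross-section area.
Rod cross-section A_rod = π/4 × (228 mm)² = 40830 mm^2
v = Q_pump / A_rod

v ≈ 231 mm/s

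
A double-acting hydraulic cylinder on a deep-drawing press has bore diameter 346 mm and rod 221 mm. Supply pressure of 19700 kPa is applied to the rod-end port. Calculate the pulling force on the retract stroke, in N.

F ≈ 1.10e6 N

Rod-side annular area A_ann = π/4 × (346² − 221²) = 55670 mm^2
On retraction the pressure acts on the annular area (bore minus rod).
F = P × A_ann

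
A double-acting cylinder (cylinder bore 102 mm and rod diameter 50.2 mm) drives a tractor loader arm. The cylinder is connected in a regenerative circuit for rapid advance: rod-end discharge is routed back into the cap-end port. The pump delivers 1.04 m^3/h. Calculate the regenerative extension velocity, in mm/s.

v ≈ 146 mm/s

In regeneration the rod-end outflow joins the pump flow into the cap end, so the net volume the pump must supply per unit advance equals the rod cross-section area.
Rod cross-section A_rod = π/4 × (50.2 mm)² = 1979 mm^2
v = Q_pump / A_rod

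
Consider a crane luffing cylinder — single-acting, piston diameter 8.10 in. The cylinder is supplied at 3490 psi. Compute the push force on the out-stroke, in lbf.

F ≈ 1.80e5 lbf

Cap-side area A_cap = π/4 × (8.10 in)² = 51.53 in^2
F = P × A_cap = 3490 psi × A_cap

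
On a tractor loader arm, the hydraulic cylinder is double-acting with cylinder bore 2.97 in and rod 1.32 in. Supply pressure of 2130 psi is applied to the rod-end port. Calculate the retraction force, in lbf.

Rod-side annular area A_ann = π/4 × (2.97² − 1.32²) = 5.559 in^2
On retraction the pressure acts on the annular area (bore minus rod).
F = P × A_ann

F ≈ 11800 lbf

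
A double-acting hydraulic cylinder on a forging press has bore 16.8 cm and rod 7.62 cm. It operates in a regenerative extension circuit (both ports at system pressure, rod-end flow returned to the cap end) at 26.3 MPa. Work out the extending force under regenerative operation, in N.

With equal pressure on both faces, forces on the annular region cancel; the net push is pressure × rod cross-section.
Rod cross-section A_rod = π/4 × (7.62 cm)² = 45.60 cm^2
F = P × A_rod

F ≈ 1.20e5 N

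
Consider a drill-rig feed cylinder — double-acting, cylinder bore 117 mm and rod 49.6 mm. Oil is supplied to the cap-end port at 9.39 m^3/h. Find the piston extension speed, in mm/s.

Cap-side area A_cap = π/4 × (117 mm)² = 10750 mm^2
v = Q / A

v ≈ 243 mm/s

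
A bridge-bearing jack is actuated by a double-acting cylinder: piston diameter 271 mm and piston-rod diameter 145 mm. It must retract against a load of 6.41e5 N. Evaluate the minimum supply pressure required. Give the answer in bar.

P ≈ 156 bar

Rod-side annular area A_ann = π/4 × (271² − 145²) = 41170 mm^2
Retraction: pressure acts on the annular area.
P = F / A = 6.41e5 N / A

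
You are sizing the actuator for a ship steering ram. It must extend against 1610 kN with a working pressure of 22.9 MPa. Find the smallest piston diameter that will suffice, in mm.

D ≈ 299 mm

Extension force acts on the full piston face: F = P × (π/4)D².
D = √(4F / (πP)) = √(4 × 1610 kN / (π × 22.9 MPa))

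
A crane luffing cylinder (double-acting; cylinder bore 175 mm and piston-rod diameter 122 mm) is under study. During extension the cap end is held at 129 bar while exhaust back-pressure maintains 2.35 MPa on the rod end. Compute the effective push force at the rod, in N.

Cap-side area A_cap = π/4 × (175 mm)² = 24050 mm^2
Rod-side annular area A_ann = π/4 × (175² − 122²) = 12360 mm^2
Net thrust = P_cap·A_cap − P_rod·A_ann = 3.103e5 N − 29050 N

F ≈ 2.81e5 N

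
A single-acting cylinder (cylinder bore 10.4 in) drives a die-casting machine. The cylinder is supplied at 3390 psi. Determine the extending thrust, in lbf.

Cap-side area A_cap = π/4 × (10.4 in)² = 84.95 in^2
F = P × A_cap = 3390 psi × A_cap

F ≈ 2.88e5 lbf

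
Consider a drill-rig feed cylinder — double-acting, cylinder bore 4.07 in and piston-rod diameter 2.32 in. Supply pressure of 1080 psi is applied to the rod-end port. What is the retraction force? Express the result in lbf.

F ≈ 9490 lbf

Rod-side annular area A_ann = π/4 × (4.07² − 2.32²) = 8.783 in^2
On retraction the pressure acts on the annular area (bore minus rod).
F = P × A_ann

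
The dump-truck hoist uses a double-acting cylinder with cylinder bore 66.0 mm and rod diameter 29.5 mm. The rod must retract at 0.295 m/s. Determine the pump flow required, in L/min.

Rod-side annular area A_ann = π/4 × (66.0² − 29.5²) = 2738 mm^2
Q = A × v

Q ≈ 48.5 L/min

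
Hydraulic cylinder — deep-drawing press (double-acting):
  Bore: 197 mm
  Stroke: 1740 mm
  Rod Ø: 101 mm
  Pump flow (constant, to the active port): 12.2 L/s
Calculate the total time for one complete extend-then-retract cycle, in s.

Cap-side area A_cap = π/4 × (197 mm)² = 30480 mm^2
Rod-side annular area A_ann = π/4 × (197² − 101²) = 22470 mm^2
t_ext = A_cap·L/Q = 4.347 s
t_ret = A_ann·L/Q = 3.205 s
t_cycle = t_ext + t_ret

t ≈ 7.55 s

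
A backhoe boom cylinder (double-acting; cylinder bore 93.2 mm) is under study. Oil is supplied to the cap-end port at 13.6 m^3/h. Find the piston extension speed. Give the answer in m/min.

Cap-side area A_cap = π/4 × (93.2 mm)² = 6822 mm^2
v = Q / A

v ≈ 33.2 m/min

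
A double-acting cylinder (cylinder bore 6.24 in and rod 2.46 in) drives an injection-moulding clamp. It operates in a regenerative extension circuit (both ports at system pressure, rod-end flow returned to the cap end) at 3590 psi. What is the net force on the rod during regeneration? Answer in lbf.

With equal pressure on both faces, forces on the annular region cancel; the net push is pressure × rod cross-section.
Rod cross-section A_rod = π/4 × (2.46 in)² = 4.753 in^2
F = P × A_rod

F ≈ 17100 lbf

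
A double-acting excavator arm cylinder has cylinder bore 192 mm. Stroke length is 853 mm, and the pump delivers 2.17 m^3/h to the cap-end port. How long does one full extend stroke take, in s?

t ≈ 41.0 s

Cap-side area A_cap = π/4 × (192 mm)² = 28950 mm^2
Swept volume V = A × L; t = V / Q = A·L / Q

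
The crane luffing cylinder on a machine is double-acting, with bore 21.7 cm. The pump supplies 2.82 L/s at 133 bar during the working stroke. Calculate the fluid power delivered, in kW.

W ≈ 37.5 kW

Hydraulic power = P × Q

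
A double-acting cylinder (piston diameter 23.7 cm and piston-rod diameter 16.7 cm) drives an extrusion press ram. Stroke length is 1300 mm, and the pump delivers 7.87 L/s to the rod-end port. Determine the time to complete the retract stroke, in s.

Rod-side annular area A_ann = π/4 × (23.7² − 16.7²) = 222.1 cm^2
Swept volume V = A × L; t = V / Q = A·L / Q

t ≈ 3.67 s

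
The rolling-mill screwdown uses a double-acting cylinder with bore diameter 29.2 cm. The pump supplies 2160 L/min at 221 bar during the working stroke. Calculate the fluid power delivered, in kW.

W ≈ 796 kW

Hydraulic power = P × Q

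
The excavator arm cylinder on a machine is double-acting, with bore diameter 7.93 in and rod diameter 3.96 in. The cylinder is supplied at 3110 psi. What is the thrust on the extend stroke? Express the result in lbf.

F ≈ 1.54e5 lbf

Cap-side area A_cap = π/4 × (7.93 in)² = 49.39 in^2
F = P × A_cap = 3110 psi × A_cap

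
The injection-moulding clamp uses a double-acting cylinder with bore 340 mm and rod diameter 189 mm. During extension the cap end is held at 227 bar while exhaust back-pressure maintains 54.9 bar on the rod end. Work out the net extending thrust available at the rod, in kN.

Cap-side area A_cap = π/4 × (340 mm)² = 90790 mm^2
Rod-side annular area A_ann = π/4 × (340² − 189²) = 62740 mm^2
Net thrust = P_cap·A_cap − P_rod·A_ann = 2061 kN − 344.4 kN

F ≈ 1720 kN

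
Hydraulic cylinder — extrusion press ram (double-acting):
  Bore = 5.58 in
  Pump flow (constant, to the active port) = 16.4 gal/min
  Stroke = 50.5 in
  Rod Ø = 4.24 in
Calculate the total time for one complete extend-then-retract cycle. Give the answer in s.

t ≈ 27.8 s

Cap-side area A_cap = π/4 × (5.58 in)² = 24.45 in^2
Rod-side annular area A_ann = π/4 × (5.58² − 4.24²) = 10.33 in^2
t_ext = A_cap·L/Q = 19.56 s
t_ret = A_ann·L/Q = 8.266 s
t_cycle = t_ext + t_ret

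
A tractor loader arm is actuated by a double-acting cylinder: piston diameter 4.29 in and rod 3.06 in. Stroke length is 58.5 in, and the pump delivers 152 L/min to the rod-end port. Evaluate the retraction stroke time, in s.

Rod-side annular area A_ann = π/4 × (4.29² − 3.06²) = 7.100 in^2
Swept volume V = A × L; t = V / Q = A·L / Q

t ≈ 2.69 s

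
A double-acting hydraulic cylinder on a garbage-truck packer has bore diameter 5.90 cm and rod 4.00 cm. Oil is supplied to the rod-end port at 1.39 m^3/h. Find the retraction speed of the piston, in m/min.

Rod-side annular area A_ann = π/4 × (5.90² − 4.00²) = 14.77 cm^2
Flow into the rod-end port fills the annular volume.
v = Q / A

v ≈ 15.7 m/min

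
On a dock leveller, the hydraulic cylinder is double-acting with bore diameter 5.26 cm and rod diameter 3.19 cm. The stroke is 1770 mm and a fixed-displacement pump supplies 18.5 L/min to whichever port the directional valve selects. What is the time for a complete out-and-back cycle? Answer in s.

t ≈ 20.4 s

Cap-side area A_cap = π/4 × (5.26 cm)² = 21.73 cm^2
Rod-side annular area A_ann = π/4 × (5.26² − 3.19²) = 13.74 cm^2
t_ext = A_cap·L/Q = 12.47 s
t_ret = A_ann·L/Q = 7.886 s
t_cycle = t_ext + t_ret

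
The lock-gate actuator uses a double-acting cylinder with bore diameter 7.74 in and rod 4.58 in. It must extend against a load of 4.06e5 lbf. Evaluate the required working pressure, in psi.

Cap-side area A_cap = π/4 × (7.74 in)² = 47.05 in^2
P = F / A = 4.06e5 lbf / A

P ≈ 8630 psi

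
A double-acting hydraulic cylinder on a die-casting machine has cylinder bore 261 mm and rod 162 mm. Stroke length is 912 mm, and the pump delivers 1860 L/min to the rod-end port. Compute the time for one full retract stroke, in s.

t ≈ 0.968 s

Rod-side annular area A_ann = π/4 × (261² − 162²) = 32890 mm^2
Swept volume V = A × L; t = V / Q = A·L / Q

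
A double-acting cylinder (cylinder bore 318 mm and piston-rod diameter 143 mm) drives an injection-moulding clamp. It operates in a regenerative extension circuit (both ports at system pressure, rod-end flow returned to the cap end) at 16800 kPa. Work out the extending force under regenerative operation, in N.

With equal pressure on both faces, forces on the annular region cancel; the net push is pressure × rod cross-section.
Rod cross-section A_rod = π/4 × (143 mm)² = 16060 mm^2
F = P × A_rod

F ≈ 2.70e5 N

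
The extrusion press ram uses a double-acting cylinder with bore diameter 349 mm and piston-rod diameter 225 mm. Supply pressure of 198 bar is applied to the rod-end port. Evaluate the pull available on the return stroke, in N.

Rod-side annular area A_ann = π/4 × (349² − 225²) = 55900 mm^2
On retraction the pressure acts on the annular area (bore minus rod).
F = P × A_ann

F ≈ 1.11e6 N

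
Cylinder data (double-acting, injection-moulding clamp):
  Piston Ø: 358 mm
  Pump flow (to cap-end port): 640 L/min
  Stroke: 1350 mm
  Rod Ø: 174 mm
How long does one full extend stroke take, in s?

Cap-side area A_cap = π/4 × (358 mm)² = 1.007e5 mm^2
Swept volume V = A × L; t = V / Q = A·L / Q

t ≈ 12.7 s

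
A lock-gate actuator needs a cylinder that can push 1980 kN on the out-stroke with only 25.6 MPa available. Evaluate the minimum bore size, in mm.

D ≈ 314 mm

Extension force acts on the full piston face: F = P × (π/4)D².
D = √(4F / (πP)) = √(4 × 1980 kN / (π × 25.6 MPa))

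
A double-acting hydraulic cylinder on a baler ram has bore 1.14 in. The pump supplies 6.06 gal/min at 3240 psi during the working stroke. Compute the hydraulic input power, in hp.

Hydraulic power = P × Q

W ≈ 11.5 hp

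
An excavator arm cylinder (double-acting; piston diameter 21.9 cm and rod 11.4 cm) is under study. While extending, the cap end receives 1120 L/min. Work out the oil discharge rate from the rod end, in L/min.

Cap-side area A_cap = π/4 × (21.9 cm)² = 376.7 cm^2
Rod-side annular area A_ann = π/4 × (21.9² − 11.4²) = 274.6 cm^2
Piston speed v = Q_in/A_cap; rod-end outflow Q_out = v × A_ann = Q_in × A_ann/A_cap.

Q_out ≈ 817 L/min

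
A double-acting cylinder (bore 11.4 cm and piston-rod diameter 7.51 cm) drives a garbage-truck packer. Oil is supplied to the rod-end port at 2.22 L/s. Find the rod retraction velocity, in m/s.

v ≈ 0.384 m/s

Rod-side annular area A_ann = π/4 × (11.4² − 7.51²) = 57.77 cm^2
Flow into the rod-end port fills the annular volume.
v = Q / A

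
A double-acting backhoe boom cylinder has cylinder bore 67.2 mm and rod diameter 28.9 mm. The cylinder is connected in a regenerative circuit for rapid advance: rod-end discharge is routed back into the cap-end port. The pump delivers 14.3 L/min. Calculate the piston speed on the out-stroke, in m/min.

In regeneration the rod-end outflow joins the pump flow into the cap end, so the net volume the pump must supply per unit advance equals the rod cross-section area.
Rod cross-section A_rod = π/4 × (28.9 mm)² = 656.0 mm^2
v = Q_pump / A_rod

v ≈ 21.8 m/min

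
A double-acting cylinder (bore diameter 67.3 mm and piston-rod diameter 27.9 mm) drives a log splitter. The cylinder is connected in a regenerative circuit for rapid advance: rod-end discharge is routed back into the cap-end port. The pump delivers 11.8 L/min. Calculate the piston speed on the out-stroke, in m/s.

v ≈ 0.322 m/s

In regeneration the rod-end outflow joins the pump flow into the cap end, so the net volume the pump must supply per unit advance equals the rod cross-section area.
Rod cross-section A_rod = π/4 × (27.9 mm)² = 611.4 mm^2
v = Q_pump / A_rod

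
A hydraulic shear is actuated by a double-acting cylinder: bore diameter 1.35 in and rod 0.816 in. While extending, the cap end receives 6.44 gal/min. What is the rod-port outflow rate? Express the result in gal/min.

Q_out ≈ 4.09 gal/min

Cap-side area A_cap = π/4 × (1.35 in)² = 1.431 in^2
Rod-side annular area A_ann = π/4 × (1.35² − 0.816²) = 0.9084 in^2
Piston speed v = Q_in/A_cap; rod-end outflow Q_out = v × A_ann = Q_in × A_ann/A_cap.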